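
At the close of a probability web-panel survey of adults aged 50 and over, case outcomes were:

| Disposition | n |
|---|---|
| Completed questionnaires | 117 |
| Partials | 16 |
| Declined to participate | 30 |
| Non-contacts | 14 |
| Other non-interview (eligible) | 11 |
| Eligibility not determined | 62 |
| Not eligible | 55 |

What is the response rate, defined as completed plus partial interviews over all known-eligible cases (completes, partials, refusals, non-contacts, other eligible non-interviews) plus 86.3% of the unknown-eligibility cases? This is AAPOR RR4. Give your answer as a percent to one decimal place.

Top → 117 + 16 = 133
Determined eligible → 117 + 16 + 30 + 14 + 11 = 188
e × U → 0.8630 × 62 = 53.51
Denominator → 188 + 53.51 = 241.51
RR4 = 133 / 241.51 = 0.5507

55.1%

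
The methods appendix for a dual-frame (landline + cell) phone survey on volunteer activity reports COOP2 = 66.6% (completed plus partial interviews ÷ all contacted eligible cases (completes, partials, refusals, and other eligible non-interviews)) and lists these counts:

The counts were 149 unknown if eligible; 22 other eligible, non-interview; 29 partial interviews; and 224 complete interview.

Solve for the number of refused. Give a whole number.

Num = 224 + 29 = 253
COOP2 = 253 / D = 0.666
D = 253 / 0.666 = 379.9
Rest of base = 275
refused = 379.9 − 275 ≈ 105

105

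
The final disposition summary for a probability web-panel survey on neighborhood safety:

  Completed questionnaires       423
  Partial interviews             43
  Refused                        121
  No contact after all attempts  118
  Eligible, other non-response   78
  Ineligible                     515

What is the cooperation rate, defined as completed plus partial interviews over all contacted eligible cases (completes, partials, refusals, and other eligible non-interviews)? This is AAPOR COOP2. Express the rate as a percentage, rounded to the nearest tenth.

Numerator = 423 + 43 = 466
Denom = 423 + 43 + 121 + 78 = 665
COOP2 = 466 / 665 = 0.7008

70.1%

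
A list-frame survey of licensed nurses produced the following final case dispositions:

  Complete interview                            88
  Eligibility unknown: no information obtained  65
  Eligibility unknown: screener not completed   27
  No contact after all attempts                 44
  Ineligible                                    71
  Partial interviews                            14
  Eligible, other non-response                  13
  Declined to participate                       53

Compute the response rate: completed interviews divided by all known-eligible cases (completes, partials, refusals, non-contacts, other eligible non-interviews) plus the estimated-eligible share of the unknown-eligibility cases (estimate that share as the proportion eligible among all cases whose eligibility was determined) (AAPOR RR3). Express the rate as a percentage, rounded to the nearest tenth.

Unknown if eligible = 27 + 65 = 92
Numerator = 88
Known eligible = 88 + 14 + 53 + 44 + 13 = 212
e = 212 / (212 + 71) = 212 / 283 = 0.7491
Estimated eligible among unknowns = 0.7491 × 92 = 68.92
Denominator = 212 + 68.92 = 280.92
RR3 = 88 / 280.92 = 0.3133

31.3%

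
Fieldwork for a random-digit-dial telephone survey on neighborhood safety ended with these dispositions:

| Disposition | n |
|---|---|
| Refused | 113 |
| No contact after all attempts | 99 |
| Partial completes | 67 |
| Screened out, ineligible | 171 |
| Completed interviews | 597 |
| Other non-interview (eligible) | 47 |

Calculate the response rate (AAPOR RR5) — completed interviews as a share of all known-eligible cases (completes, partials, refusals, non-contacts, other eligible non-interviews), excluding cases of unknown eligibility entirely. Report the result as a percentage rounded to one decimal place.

Num → 597
Denominator → 597 + 67 + 113 + 99 + 47 = 923
RR5 = 597 / 923 = 0.6468

64.7%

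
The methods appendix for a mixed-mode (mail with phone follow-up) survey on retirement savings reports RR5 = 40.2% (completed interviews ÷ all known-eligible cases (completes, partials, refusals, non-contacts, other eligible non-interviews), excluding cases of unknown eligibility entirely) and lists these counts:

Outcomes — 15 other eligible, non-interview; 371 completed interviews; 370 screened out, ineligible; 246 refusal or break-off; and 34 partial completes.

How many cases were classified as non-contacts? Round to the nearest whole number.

RR5 = 371 / D = 0.402
D = 371 / 0.402 = 922.9
Other denominator terms total 666
non-contacts = 922.9 − 666 ≈ 257

257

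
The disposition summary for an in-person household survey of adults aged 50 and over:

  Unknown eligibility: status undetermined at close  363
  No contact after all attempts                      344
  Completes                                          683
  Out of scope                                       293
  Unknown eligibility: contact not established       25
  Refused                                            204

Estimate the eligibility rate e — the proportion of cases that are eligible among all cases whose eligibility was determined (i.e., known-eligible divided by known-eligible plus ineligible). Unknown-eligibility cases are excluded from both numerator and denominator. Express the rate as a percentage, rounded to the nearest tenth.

Eligibility not determined = 25 + 363 = 388
Known eligible → 683 + 204 + 344 = 1231
e = 1231 / (1231 + 293) = 1231 / 1524 = 0.8077

80.8%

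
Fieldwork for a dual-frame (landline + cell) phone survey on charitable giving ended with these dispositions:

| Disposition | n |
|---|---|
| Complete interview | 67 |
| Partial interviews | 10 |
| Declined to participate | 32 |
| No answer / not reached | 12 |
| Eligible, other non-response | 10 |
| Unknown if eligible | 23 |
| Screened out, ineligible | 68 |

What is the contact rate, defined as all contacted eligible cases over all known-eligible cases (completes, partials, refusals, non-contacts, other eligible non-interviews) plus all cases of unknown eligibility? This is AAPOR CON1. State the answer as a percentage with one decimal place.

Top: 67 + 10 + 32 + 10 = 119
Denom: 67 + 10 + 32 + 12 + 10 + 23 = 154
CON1 = 119 / 154 = 0.7727

77.3%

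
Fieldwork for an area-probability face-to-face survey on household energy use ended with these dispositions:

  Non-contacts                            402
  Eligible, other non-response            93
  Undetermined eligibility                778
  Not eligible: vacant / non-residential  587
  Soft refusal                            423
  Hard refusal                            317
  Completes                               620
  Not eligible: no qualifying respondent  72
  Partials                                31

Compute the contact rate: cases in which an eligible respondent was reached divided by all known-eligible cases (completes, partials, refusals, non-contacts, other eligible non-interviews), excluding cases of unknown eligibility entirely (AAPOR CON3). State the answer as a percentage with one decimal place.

78.7%

Refusal or break-off = 317 + 423 = 740
Screened out, ineligible = 72 + 587 = 659
Top: 620 + 31 + 740 + 93 = 1484
Base: 620 + 31 + 740 + 402 + 93 = 1886
CON3 = 1484 / 1886 = 0.7869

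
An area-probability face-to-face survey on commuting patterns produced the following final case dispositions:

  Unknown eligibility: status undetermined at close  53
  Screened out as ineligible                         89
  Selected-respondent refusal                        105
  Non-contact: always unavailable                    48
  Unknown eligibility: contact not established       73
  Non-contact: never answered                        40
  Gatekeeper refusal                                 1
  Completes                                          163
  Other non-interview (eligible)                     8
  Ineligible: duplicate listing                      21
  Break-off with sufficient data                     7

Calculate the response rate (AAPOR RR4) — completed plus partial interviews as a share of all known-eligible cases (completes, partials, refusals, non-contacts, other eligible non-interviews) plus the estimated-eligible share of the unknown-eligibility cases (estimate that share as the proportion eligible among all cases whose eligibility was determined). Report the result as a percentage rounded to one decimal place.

36.2%

Refusals = 1 + 105 = 106
Never reached = 40 + 48 = 88
Unknown if eligible = 73 + 53 = 126
Screened out, ineligible = 89 + 21 = 110
Numerator → 163 + 7 = 170
Eligible (known) → 163 + 7 + 106 + 88 + 8 = 372
e = 372 / (372 + 110) = 372 / 482 = 0.7718
Estimated eligible among unknowns → 0.7718 × 126 = 97.25
Denom → 372 + 97.25 = 469.25
RR4 = 170 / 469.25 = 0.3623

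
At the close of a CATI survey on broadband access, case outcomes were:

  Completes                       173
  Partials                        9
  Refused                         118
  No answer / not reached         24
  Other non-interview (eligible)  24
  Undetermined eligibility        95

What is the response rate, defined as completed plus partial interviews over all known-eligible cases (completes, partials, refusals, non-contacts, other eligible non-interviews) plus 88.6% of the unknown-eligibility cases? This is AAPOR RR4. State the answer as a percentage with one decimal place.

Numerator: 173 + 9 = 182
Known eligible: 173 + 9 + 118 + 24 + 24 = 348
Estimated eligible among unknowns: 0.8860 × 95 = 84.17
Denom: 348 + 84.17 = 432.17
RR4 = 182 / 432.17 = 0.4211

42.1%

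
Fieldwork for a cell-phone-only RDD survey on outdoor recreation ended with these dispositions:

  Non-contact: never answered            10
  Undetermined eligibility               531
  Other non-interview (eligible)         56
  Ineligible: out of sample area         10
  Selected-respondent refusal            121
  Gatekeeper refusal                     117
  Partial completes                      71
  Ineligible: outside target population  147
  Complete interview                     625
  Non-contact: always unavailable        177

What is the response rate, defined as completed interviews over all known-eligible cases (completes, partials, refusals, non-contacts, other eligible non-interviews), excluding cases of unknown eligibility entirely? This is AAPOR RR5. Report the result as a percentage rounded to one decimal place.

53.1%

Refused = 117 + 121 = 238
Non-contacts = 10 + 177 = 187
Not eligible = 147 + 10 = 157
Num: 625
Base: 625 + 71 + 238 + 187 + 56 = 1177
RR5 = 625 / 1177 = 0.5310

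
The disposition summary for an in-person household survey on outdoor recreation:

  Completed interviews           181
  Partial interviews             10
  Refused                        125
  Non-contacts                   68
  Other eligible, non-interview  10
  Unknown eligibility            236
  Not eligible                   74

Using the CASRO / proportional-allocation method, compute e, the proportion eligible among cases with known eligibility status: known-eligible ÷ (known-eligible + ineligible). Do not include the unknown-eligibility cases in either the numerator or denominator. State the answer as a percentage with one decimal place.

Determined eligible → 181 + 10 + 125 + 68 + 10 = 394
e = 394 / (394 + 74) = 394 / 468 = 0.8419

84.2%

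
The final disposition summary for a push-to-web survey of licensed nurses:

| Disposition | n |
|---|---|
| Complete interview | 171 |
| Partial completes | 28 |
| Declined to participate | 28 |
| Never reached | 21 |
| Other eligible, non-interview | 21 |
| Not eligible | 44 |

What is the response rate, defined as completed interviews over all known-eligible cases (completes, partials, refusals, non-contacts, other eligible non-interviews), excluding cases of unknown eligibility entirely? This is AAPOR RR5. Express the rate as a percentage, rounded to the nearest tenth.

63.6%

Num = 171
Denominator = 171 + 28 + 28 + 21 + 21 = 269
RR5 = 171 / 269 = 0.6357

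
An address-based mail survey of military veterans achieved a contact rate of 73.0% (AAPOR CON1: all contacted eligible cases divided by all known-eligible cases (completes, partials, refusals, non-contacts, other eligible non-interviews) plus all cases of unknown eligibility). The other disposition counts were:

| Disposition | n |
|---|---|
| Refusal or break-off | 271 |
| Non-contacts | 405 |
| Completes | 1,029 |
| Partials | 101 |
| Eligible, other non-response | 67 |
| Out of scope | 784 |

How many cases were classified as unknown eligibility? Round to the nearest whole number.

138

Num → 1029 + 101 + 271 + 67 = 1468
CON1 = 1468 / D = 0.730
D = 1468 / 0.730 = 2011.0
Remaining denominator categories sum to 1873
unknown eligibility = 2011.0 − 1873 ≈ 138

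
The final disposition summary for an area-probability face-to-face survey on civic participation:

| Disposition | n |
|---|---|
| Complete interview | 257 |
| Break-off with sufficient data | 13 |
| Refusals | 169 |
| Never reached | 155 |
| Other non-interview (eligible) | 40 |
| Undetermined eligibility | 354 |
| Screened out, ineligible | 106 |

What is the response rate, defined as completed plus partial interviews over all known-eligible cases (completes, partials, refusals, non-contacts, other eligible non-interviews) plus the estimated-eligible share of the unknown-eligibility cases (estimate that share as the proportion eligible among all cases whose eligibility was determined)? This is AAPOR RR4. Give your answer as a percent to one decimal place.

28.8%

Numerator = 257 + 13 = 270
Known eligible = 257 + 13 + 169 + 155 + 40 = 634
e = 634 / (634 + 106) = 634 / 740 = 0.8568
e × U = 0.8568 × 354 = 303.31
Denom = 634 + 303.31 = 937.31
RR4 = 270 / 937.31 = 0.2881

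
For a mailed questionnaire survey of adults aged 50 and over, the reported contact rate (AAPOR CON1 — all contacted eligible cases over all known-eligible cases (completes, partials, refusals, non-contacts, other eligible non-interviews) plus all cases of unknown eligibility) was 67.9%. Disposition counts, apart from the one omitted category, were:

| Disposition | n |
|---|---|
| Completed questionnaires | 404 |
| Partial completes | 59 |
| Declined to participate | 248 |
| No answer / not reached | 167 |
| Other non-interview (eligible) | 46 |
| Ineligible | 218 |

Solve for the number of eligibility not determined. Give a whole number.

Num = 404 + 59 + 248 + 46 = 757
CON1 = 757 / D = 0.679
D = 757 / 0.679 = 1114.9
Rest of base = 924
eligibility not determined = 1114.9 − 924 ≈ 191

191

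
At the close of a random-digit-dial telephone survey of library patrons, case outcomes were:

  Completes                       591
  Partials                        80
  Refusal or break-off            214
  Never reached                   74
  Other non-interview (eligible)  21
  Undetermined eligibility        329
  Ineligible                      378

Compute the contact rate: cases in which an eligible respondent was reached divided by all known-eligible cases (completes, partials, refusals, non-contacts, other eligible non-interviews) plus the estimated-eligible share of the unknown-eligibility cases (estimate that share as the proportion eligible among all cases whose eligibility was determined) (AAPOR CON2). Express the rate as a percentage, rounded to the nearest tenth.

Numerator: 591 + 80 + 214 + 21 = 906
Determined eligible: 591 + 80 + 214 + 74 + 21 = 980
e = 980 / (980 + 378) = 980 / 1358 = 0.7216
Estimated eligible among unknowns: 0.7216 × 329 = 237.41
Base: 980 + 237.41 = 1217.41
CON2 = 906 / 1217.41 = 0.7442

74.4%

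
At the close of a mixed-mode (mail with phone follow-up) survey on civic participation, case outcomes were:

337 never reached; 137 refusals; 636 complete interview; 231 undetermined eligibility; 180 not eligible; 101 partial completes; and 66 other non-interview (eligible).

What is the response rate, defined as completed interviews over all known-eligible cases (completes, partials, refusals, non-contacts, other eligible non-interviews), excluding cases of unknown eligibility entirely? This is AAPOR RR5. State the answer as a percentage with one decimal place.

49.8%

Num = 636
Denom = 636 + 101 + 137 + 337 + 66 = 1277
RR5 = 636 / 1277 = 0.4980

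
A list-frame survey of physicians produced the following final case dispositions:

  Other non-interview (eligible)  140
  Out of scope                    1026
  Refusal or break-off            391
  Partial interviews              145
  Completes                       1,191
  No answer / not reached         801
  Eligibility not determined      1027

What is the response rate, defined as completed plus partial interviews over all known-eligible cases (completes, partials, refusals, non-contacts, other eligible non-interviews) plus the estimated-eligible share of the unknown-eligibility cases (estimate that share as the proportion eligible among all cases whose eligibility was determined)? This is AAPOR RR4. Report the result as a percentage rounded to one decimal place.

39.2%

Num: 1191 + 145 = 1336
Known eligible: 1191 + 145 + 391 + 801 + 140 = 2668
e = 2668 / (2668 + 1026) = 2668 / 3694 = 0.7223
e × U: 0.7223 × 1027 = 741.80
Denominator: 2668 + 741.80 = 3409.80
RR4 = 1336 / 3409.80 = 0.3918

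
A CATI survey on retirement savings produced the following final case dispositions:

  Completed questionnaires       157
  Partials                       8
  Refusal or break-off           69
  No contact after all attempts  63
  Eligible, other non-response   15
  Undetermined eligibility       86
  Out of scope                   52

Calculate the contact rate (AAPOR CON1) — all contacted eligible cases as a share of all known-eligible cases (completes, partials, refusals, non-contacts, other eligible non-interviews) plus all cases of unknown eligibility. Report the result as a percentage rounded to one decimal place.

Numerator: 157 + 8 + 69 + 15 = 249
Denominator: 157 + 8 + 69 + 63 + 15 + 86 = 398
CON1 = 249 / 398 = 0.6256

62.6%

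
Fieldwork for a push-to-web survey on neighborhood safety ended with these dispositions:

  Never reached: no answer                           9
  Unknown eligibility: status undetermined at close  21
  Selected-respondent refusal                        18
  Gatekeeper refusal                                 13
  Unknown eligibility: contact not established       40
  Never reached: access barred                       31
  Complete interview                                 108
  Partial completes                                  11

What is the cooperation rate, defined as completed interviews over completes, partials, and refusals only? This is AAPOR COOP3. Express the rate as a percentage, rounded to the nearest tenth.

72.0%

Refused = 13 + 18 = 31
Non-contacts = 9 + 31 = 40
Eligibility not determined = 40 + 21 = 61
Num → 108
Base → 108 + 11 + 31 = 150
COOP3 = 108 / 150 = 0.7200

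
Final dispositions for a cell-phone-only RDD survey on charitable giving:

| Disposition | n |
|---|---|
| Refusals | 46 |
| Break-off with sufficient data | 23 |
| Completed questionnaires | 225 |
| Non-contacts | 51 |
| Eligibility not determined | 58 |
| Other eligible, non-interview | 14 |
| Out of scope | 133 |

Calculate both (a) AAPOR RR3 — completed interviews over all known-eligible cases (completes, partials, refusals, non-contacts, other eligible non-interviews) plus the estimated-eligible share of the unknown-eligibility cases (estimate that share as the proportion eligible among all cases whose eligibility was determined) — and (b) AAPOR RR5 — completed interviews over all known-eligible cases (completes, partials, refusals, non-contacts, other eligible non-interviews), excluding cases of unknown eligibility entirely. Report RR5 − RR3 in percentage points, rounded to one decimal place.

6.6

Numerator: 225
Determined eligible: 225 + 23 + 46 + 51 + 14 = 359
e = 359 / (359 + 133) = 359 / 492 = 0.7297
e × U: 0.7297 × 58 = 42.32
Denom: 359 + 42.32 = 401.32
RR3 = 225 / 401.32 = 0.5606
Denom: 225 + 23 + 46 + 51 + 14 = 359
RR5 = 225 / 359 = 0.6267
Difference = 62.67 − 56.06 = 6.61 percentage points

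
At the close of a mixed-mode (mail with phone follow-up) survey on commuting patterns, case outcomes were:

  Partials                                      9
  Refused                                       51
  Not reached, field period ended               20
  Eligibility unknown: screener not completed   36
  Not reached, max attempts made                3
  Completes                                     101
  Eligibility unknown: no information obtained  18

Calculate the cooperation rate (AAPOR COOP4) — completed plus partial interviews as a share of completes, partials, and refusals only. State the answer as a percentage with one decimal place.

68.3%

No answer / not reached = 20 + 3 = 23
Unknown eligibility = 36 + 18 = 54
Num = 101 + 9 = 110
Base = 101 + 9 + 51 = 161
COOP4 = 110 / 161 = 0.6832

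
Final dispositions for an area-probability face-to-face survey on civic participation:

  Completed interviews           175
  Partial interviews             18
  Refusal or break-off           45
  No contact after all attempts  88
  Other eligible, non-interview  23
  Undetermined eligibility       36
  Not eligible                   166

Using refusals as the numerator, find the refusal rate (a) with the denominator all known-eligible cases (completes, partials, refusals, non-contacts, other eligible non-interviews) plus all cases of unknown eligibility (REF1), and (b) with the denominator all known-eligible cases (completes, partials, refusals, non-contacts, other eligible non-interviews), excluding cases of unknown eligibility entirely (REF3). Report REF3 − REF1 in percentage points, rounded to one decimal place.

Num → 45
Base → 175 + 18 + 45 + 88 + 23 + 36 = 385
REF1 = 45 / 385 = 0.1169
Base → 175 + 18 + 45 + 88 + 23 = 349
REF3 = 45 / 349 = 0.1289
Difference = 12.89 − 11.69 = 1.20 percentage points

1.2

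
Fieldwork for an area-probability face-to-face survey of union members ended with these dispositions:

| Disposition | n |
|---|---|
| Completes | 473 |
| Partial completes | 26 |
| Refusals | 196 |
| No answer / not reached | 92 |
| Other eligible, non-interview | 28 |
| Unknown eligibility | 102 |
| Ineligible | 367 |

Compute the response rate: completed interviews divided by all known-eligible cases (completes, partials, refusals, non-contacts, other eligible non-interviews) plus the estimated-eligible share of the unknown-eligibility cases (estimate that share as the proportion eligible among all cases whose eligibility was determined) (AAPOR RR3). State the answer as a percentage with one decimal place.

Num = 473
Determined eligible = 473 + 26 + 196 + 92 + 28 = 815
e = 815 / (815 + 367) = 815 / 1182 = 0.6895
Eligible share of unknowns = 0.6895 × 102 = 70.33
Base = 815 + 70.33 = 885.33
RR3 = 473 / 885.33 = 0.5343

53.4%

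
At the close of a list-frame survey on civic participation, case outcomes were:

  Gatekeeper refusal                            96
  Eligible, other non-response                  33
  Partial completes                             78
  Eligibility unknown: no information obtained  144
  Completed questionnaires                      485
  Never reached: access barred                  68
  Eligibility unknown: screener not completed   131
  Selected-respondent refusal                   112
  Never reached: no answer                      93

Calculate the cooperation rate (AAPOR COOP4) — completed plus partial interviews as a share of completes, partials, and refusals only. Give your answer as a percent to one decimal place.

Refused = 96 + 112 = 208
No contact after all attempts = 93 + 68 = 161
Eligibility not determined = 131 + 144 = 275
Numerator = 485 + 78 = 563
Denominator = 485 + 78 + 208 = 771
COOP4 = 563 / 771 = 0.7302

73.0%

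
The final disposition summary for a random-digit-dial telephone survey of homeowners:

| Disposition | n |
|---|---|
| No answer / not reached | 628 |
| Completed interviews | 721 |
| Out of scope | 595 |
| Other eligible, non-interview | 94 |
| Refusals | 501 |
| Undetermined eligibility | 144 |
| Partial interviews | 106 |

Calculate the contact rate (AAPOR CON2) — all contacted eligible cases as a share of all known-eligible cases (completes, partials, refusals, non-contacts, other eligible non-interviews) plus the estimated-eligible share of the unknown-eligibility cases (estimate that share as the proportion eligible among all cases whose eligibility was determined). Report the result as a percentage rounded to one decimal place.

65.8%

Top → 721 + 106 + 501 + 94 = 1422
Determined eligible → 721 + 106 + 501 + 628 + 94 = 2050
e = 2050 / (2050 + 595) = 2050 / 2645 = 0.7750
Eligible share of unknowns → 0.7750 × 144 = 111.60
Denominator → 2050 + 111.60 = 2161.60
CON2 = 1422 / 2161.60 = 0.6578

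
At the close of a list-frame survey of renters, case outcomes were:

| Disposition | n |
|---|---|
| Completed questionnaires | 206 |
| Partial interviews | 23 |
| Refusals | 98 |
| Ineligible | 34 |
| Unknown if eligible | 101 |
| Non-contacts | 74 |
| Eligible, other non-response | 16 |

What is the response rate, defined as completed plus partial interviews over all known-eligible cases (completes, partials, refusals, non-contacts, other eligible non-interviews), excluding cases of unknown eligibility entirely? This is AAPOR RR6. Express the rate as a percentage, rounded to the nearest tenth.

54.9%

Num → 206 + 23 = 229
Denom → 206 + 23 + 98 + 74 + 16 = 417
RR6 = 229 / 417 = 0.5492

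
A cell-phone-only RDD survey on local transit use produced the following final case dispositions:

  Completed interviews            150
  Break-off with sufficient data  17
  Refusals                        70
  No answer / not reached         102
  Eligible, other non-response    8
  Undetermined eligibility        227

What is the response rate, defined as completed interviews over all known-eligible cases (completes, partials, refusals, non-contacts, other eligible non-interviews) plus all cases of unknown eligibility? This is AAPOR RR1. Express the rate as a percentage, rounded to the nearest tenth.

Numerator: 150
Denominator: 150 + 17 + 70 + 102 + 8 + 227 = 574
RR1 = 150 / 574 = 0.2613

26.1%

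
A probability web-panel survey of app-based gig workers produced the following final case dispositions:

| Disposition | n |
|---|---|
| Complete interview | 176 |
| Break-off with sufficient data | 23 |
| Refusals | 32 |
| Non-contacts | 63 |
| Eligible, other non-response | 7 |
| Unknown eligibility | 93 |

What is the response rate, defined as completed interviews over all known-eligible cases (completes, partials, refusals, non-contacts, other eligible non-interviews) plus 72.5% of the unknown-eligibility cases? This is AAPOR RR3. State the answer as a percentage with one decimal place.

Num → 176
Known eligible → 176 + 23 + 32 + 63 + 7 = 301
Estimated eligible among unknowns → 0.7250 × 93 = 67.42
Denominator → 301 + 67.42 = 368.42
RR3 = 176 / 368.42 = 0.4777

47.8%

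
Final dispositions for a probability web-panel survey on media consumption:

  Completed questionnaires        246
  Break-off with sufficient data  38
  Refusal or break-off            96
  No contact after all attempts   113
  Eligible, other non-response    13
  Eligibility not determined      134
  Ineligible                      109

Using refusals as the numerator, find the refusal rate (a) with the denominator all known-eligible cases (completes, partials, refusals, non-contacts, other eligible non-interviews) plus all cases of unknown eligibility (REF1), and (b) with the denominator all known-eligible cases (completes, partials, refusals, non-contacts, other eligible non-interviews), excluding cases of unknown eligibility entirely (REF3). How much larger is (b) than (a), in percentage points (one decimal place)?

4.0

Numerator: 96
Denominator: 246 + 38 + 96 + 113 + 13 + 134 = 640
REF1 = 96 / 640 = 0.1500
Denominator: 246 + 38 + 96 + 113 + 13 = 506
REF3 = 96 / 506 = 0.1897
Difference = 18.97 − 15.00 = 3.97 percentage points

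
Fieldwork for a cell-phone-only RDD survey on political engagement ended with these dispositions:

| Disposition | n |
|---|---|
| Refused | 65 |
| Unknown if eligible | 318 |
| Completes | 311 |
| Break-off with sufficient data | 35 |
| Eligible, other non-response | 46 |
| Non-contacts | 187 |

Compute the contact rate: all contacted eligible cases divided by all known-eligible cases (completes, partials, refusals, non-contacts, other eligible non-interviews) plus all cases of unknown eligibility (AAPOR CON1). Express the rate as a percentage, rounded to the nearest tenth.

47.5%

Top → 311 + 35 + 65 + 46 = 457
Base → 311 + 35 + 65 + 187 + 46 + 318 = 962
CON1 = 457 / 962 = 0.4751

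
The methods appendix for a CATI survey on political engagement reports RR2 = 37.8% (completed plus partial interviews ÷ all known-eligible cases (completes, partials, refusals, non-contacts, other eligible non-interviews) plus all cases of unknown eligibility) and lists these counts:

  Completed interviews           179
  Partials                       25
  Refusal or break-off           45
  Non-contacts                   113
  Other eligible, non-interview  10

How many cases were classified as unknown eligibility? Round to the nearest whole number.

Num: 179 + 25 = 204
RR2 = 204 / D = 0.378
D = 204 / 0.378 = 539.7
Remaining denominator categories sum to 372
unknown eligibility = 539.7 − 372 ≈ 168

168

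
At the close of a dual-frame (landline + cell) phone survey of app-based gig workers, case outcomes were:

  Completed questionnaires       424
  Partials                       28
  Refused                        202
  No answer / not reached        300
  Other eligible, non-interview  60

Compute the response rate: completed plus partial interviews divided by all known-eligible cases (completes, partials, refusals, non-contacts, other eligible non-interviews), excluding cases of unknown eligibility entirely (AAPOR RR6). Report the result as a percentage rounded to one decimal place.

44.6%

Numerator: 424 + 28 = 452
Base: 424 + 28 + 202 + 300 + 60 = 1014
RR6 = 452 / 1014 = 0.4458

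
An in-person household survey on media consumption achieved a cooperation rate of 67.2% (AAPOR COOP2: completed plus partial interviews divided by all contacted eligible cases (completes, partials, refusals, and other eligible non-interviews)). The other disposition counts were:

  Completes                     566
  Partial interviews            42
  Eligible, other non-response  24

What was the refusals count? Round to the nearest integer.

Numerator = 566 + 42 = 608
COOP2 = 608 / D = 0.672
D = 608 / 0.672 = 904.8
Remaining denominator categories sum to 632
refusals = 904.8 − 632 ≈ 273

273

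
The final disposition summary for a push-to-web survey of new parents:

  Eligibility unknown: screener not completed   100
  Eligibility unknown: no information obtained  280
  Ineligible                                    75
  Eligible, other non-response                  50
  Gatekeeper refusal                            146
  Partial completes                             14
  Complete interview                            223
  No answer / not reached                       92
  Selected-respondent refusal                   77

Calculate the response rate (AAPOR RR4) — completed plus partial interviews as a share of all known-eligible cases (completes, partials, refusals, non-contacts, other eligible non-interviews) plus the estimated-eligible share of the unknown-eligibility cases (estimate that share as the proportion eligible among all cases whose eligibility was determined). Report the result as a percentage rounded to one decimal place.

Refusals = 146 + 77 = 223
Eligibility not determined = 100 + 280 = 380
Numerator → 223 + 14 = 237
Eligible (known) → 223 + 14 + 223 + 92 + 50 = 602
e = 602 / (602 + 75) = 602 / 677 = 0.8892
Eligible share of unknowns → 0.8892 × 380 = 337.90
Denominator → 602 + 337.90 = 939.90
RR4 = 237 / 939.90 = 0.2522

25.2%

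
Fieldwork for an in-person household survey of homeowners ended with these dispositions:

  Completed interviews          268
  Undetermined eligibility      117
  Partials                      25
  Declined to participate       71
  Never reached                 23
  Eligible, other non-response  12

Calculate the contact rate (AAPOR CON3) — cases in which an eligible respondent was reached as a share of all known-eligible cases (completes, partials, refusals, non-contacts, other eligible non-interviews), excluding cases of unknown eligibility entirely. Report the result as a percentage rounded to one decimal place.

Numerator: 268 + 25 + 71 + 12 = 376
Denom: 268 + 25 + 71 + 23 + 12 = 399
CON3 = 376 / 399 = 0.9424

94.2%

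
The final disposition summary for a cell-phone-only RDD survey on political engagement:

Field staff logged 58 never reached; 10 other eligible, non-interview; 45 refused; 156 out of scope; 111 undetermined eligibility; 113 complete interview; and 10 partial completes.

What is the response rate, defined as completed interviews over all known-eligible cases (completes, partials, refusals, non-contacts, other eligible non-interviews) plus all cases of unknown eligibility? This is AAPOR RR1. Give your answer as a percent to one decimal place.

32.6%

Numerator: 113
Denominator: 113 + 10 + 45 + 58 + 10 + 111 = 347
RR1 = 113 / 347 = 0.3256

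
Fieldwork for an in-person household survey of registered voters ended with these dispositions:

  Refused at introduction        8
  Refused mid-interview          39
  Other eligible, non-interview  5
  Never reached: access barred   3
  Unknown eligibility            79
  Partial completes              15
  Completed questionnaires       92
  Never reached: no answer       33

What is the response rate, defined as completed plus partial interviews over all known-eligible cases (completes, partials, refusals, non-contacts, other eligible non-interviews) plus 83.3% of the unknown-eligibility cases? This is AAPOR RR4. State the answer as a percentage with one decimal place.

41.0%

Refusals = 8 + 39 = 47
No answer / not reached = 33 + 3 = 36
Top: 92 + 15 = 107
Known eligible: 92 + 15 + 47 + 36 + 5 = 195
Eligible share of unknowns: 0.8330 × 79 = 65.81
Denom: 195 + 65.81 = 260.81
RR4 = 107 / 260.81 = 0.4103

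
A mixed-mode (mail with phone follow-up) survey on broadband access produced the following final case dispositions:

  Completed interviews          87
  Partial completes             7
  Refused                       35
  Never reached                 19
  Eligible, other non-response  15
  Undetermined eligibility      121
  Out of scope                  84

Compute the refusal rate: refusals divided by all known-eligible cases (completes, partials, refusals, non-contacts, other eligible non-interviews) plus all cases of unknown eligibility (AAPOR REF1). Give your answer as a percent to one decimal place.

Num: 35
Base: 87 + 7 + 35 + 19 + 15 + 121 = 284
REF1 = 35 / 284 = 0.1232

12.3%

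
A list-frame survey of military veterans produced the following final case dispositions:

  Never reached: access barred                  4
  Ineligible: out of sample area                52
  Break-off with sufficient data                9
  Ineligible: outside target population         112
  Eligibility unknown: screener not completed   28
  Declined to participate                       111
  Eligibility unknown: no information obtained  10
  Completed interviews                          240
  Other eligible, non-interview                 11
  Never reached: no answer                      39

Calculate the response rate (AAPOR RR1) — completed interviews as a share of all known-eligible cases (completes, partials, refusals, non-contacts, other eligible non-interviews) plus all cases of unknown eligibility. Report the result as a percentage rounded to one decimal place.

53.1%

No contact after all attempts = 39 + 4 = 43
Unknown eligibility = 28 + 10 = 38
Screened out, ineligible = 112 + 52 = 164
Num = 240
Denominator = 240 + 9 + 111 + 43 + 11 + 38 = 452
RR1 = 240 / 452 = 0.5310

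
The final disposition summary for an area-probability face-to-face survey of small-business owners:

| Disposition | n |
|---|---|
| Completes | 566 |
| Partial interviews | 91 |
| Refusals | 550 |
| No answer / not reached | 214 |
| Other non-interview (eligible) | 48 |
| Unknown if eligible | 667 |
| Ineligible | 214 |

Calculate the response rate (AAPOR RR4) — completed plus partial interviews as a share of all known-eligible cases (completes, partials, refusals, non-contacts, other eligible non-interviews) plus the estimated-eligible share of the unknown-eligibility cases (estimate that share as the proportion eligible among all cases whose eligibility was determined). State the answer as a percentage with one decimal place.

32.0%

Numerator → 566 + 91 = 657
Known eligible → 566 + 91 + 550 + 214 + 48 = 1469
e = 1469 / (1469 + 214) = 1469 / 1683 = 0.8728
Estimated eligible among unknowns → 0.8728 × 667 = 582.16
Base → 1469 + 582.16 = 2051.16
RR4 = 657 / 2051.16 = 0.3203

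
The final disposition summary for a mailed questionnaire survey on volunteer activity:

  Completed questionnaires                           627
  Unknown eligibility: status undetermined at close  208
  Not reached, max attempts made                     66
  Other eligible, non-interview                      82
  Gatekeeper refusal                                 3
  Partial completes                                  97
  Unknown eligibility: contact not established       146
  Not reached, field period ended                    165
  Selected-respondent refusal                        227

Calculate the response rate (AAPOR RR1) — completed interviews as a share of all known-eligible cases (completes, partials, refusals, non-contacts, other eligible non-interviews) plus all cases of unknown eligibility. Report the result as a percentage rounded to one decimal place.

38.7%

Refusals = 3 + 227 = 230
Non-contacts = 165 + 66 = 231
Unknown if eligible = 146 + 208 = 354
Top: 627
Base: 627 + 97 + 230 + 231 + 82 + 354 = 1621
RR1 = 627 / 1621 = 0.3868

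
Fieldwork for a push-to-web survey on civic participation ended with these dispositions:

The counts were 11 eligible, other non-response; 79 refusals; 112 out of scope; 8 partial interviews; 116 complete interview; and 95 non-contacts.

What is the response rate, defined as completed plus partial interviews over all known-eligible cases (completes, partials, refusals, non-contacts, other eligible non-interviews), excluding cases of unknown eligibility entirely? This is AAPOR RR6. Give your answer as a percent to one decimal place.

40.1%

Numerator → 116 + 8 = 124
Base → 116 + 8 + 79 + 95 + 11 = 309
RR6 = 124 / 309 = 0.4013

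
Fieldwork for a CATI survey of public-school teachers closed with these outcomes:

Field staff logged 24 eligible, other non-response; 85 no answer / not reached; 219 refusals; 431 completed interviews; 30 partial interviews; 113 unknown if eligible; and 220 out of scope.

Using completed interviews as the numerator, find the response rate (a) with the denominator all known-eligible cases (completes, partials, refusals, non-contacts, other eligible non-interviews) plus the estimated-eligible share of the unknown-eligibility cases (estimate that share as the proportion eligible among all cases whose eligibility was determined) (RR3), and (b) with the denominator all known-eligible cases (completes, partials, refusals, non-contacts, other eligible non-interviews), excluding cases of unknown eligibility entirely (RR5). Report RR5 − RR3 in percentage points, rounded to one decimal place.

5.5

Numerator: 431
Known eligible: 431 + 30 + 219 + 85 + 24 = 789
e = 789 / (789 + 220) = 789 / 1009 = 0.7820
Eligible share of unknowns: 0.7820 × 113 = 88.37
Denominator: 789 + 88.37 = 877.37
RR3 = 431 / 877.37 = 0.4912
Denominator: 431 + 30 + 219 + 85 + 24 = 789
RR5 = 431 / 789 = 0.5463
Difference = 54.63 − 49.12 = 5.51 percentage points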